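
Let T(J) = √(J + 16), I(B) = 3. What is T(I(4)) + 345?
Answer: 345 + √19 ≈ 349.36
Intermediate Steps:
T(J) = √(16 + J)
T(I(4)) + 345 = √(16 + 3) + 345 = √19 + 345 = 345 + √19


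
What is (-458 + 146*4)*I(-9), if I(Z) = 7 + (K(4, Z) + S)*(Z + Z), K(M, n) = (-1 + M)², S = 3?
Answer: -26334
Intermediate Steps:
I(Z) = 7 + 24*Z (I(Z) = 7 + ((-1 + 4)² + 3)*(Z + Z) = 7 + (3² + 3)*(2*Z) = 7 + (9 + 3)*(2*Z) = 7 + 12*(2*Z) = 7 + 24*Z)
(-458 + 146*4)*I(-9) = (-458 + 146*4)*(7 + 24*(-9)) = (-458 + 584)*(7 - 216) = 126*(-209) = -26334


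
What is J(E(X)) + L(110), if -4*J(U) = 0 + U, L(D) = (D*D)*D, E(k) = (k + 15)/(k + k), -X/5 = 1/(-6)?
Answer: 10647981/8 ≈ 1.3310e+6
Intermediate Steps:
X = ⅚ (X = -5/(-6) = -5*(-⅙) = ⅚ ≈ 0.83333)
E(k) = (15 + k)/(2*k) (E(k) = (15 + k)/((2*k)) = (15 + k)*(1/(2*k)) = (15 + k)/(2*k))
L(D) = D³ (L(D) = D²*D = D³)
J(U) = -U/4 (J(U) = -(0 + U)/4 = -U/4)
J(E(X)) + L(110) = -(15 + ⅚)/(8*⅚) + 110³ = -6*95/(8*5*6) + 1331000 = -¼*19/2 + 1331000 = -19/8 + 1331000 = 10647981/8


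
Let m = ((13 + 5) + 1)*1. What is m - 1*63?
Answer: -44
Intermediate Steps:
m = 19 (m = (18 + 1)*1 = 19*1 = 19)
m - 1*63 = 19 - 1*63 = 19 - 63 = -44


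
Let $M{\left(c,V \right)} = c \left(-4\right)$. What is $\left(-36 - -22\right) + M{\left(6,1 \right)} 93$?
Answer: $-2246$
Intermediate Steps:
$M{\left(c,V \right)} = - 4 c$
$\left(-36 - -22\right) + M{\left(6,1 \right)} 93 = \left(-36 - -22\right) + \left(-4\right) 6 \cdot 93 = \left(-36 + 22\right) - 2232 = -14 - 2232 = -2246$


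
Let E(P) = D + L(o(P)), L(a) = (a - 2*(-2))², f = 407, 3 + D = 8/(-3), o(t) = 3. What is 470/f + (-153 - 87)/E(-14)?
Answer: -23194/5291 ≈ -4.3837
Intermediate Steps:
D = -17/3 (D = -3 + 8/(-3) = -3 + 8*(-⅓) = -3 - 8/3 = -17/3 ≈ -5.6667)
L(a) = (4 + a)² (L(a) = (a + 4)² = (4 + a)²)
E(P) = 130/3 (E(P) = -17/3 + (4 + 3)² = -17/3 + 7² = -17/3 + 49 = 130/3)
470/f + (-153 - 87)/E(-14) = 470/407 + (-153 - 87)/(130/3) = 470*(1/407) - 240*3/130 = 470/407 - 72/13 = -23194/5291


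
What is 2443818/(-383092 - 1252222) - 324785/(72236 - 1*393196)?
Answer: -1489660987/3087472832 ≈ -0.48249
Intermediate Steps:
2443818/(-383092 - 1252222) - 324785/(72236 - 1*393196) = 2443818/(-1635314) - 324785/(72236 - 393196) = 2443818*(-1/1635314) - 324785/(-320960) = -1221909/817657 - 324785*(-1/320960) = -1221909/817657 + 3821/3776 = -1489660987/3087472832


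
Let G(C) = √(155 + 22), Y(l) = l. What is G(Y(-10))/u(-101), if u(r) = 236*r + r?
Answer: -√177/23937 ≈ -0.00055580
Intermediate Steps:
u(r) = 237*r
G(C) = √177
G(Y(-10))/u(-101) = √177/((237*(-101))) = √177/(-23937) = √177*(-1/23937) = -√177/23937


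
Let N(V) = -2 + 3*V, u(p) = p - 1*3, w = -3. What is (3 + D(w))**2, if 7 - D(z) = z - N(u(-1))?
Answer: 1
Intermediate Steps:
u(p) = -3 + p (u(p) = p - 3 = -3 + p)
D(z) = -7 - z (D(z) = 7 - (z - (-2 + 3*(-3 - 1))) = 7 - (z - (-2 + 3*(-4))) = 7 - (z - (-2 - 12)) = 7 - (z - 1*(-14)) = 7 - (z + 14) = 7 - (14 + z) = 7 + (-14 - z) = -7 - z)
(3 + D(w))**2 = (3 + (-7 - 1*(-3)))**2 = (3 + (-7 + 3))**2 = (3 - 4)**2 = (-1)**2 = 1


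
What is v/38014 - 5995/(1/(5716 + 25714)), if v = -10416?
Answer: -3581353115158/19007 ≈ -1.8842e+8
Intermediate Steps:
v/38014 - 5995/(1/(5716 + 25714)) = -10416/38014 - 5995/(1/(5716 + 25714)) = -10416*1/38014 - 5995/(1/31430) = -5208/19007 - 5995/1/31430 = -5208/19007 - 5995*31430 = -5208/19007 - 188422850 = -3581353115158/19007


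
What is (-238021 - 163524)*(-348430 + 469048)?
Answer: -48433554810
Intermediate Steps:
(-238021 - 163524)*(-348430 + 469048) = -401545*120618 = -48433554810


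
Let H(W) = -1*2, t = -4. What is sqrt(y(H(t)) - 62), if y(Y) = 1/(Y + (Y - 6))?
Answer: 3*I*sqrt(690)/10 ≈ 7.8804*I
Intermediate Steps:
H(W) = -2
y(Y) = 1/(-6 + 2*Y) (y(Y) = 1/(Y + (-6 + Y)) = 1/(-6 + 2*Y))
sqrt(y(H(t)) - 62) = sqrt(1/(2*(-3 - 2)) - 62) = sqrt((1/2)/(-5) - 62) = sqrt((1/2)*(-1/5) - 62) = sqrt(-1/10 - 62) = sqrt(-621/10) = 3*I*sqrt(690)/10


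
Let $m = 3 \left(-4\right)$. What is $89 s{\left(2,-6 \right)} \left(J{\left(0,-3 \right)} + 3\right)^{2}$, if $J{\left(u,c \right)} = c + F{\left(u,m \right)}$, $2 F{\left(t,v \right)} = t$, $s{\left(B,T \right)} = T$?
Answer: $0$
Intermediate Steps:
$m = -12$
$F{\left(t,v \right)} = \frac{t}{2}$
$J{\left(u,c \right)} = c + \frac{u}{2}$
$89 s{\left(2,-6 \right)} \left(J{\left(0,-3 \right)} + 3\right)^{2} = 89 \left(-6\right) \left(\left(-3 + \frac{1}{2} \cdot 0\right) + 3\right)^{2} = - 534 \left(\left(-3 + 0\right) + 3\right)^{2} = - 534 \left(-3 + 3\right)^{2} = - 534 \cdot 0^{2} = \left(-534\right) 0 = 0$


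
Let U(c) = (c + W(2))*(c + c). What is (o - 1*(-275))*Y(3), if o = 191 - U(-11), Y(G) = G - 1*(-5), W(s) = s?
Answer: 2144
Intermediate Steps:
Y(G) = 5 + G (Y(G) = G + 5 = 5 + G)
U(c) = 2*c*(2 + c) (U(c) = (c + 2)*(c + c) = (2 + c)*(2*c) = 2*c*(2 + c))
o = -7 (o = 191 - 2*(-11)*(2 - 11) = 191 - 2*(-11)*(-9) = 191 - 1*198 = 191 - 198 = -7)
(o - 1*(-275))*Y(3) = (-7 - 1*(-275))*(5 + 3) = (-7 + 275)*8 = 268*8 = 2144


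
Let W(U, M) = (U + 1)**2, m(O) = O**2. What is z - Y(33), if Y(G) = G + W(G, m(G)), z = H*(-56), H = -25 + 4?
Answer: -13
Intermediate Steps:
H = -21
W(U, M) = (1 + U)**2
z = 1176 (z = -21*(-56) = 1176)
Y(G) = G + (1 + G)**2
z - Y(33) = 1176 - (33 + (1 + 33)**2) = 1176 - (33 + 34**2) = 1176 - (33 + 1156) = 1176 - 1*1189 = 1176 - 1189 = -13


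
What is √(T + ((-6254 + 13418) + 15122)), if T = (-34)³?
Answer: I*√17018 ≈ 130.45*I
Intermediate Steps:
T = -39304
√(T + ((-6254 + 13418) + 15122)) = √(-39304 + ((-6254 + 13418) + 15122)) = √(-39304 + (7164 + 15122)) = √(-39304 + 22286) = √(-17018) = I*√17018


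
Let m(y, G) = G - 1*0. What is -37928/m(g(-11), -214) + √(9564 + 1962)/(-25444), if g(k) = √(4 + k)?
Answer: 18964/107 - √11526/25444 ≈ 177.23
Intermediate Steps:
m(y, G) = G (m(y, G) = G + 0 = G)
-37928/m(g(-11), -214) + √(9564 + 1962)/(-25444) = -37928/(-214) + √(9564 + 1962)/(-25444) = -37928*(-1/214) + √11526*(-1/25444) = 18964/107 - √11526/25444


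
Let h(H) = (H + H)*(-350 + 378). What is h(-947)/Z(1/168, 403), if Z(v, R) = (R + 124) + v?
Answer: -8909376/88537 ≈ -100.63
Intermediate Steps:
Z(v, R) = 124 + R + v (Z(v, R) = (124 + R) + v = 124 + R + v)
h(H) = 56*H (h(H) = (2*H)*28 = 56*H)
h(-947)/Z(1/168, 403) = (56*(-947))/(124 + 403 + 1/168) = -53032/(124 + 403 + 1/168) = -53032/88537/168 = -53032*168/88537 = -8909376/88537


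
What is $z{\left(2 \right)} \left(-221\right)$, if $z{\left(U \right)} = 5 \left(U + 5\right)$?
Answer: $-7735$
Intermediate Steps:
$z{\left(U \right)} = 25 + 5 U$ ($z{\left(U \right)} = 5 \left(5 + U\right) = 25 + 5 U$)
$z{\left(2 \right)} \left(-221\right) = \left(25 + 5 \cdot 2\right) \left(-221\right) = \left(25 + 10\right) \left(-221\right) = 35 \left(-221\right) = -7735$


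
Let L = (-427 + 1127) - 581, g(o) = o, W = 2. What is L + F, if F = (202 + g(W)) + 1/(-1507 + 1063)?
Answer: 143411/444 ≈ 323.00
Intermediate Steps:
L = 119 (L = 700 - 581 = 119)
F = 90575/444 (F = (202 + 2) + 1/(-1507 + 1063) = 204 + 1/(-444) = 204 - 1/444 = 90575/444 ≈ 204.00)
L + F = 119 + 90575/444 = 143411/444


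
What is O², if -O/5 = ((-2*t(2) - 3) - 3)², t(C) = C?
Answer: 250000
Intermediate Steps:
O = -500 (O = -5*((-2*2 - 3) - 3)² = -5*((-4 - 3) - 3)² = -5*(-7 - 3)² = -5*(-10)² = -5*100 = -500)
O² = (-500)² = 250000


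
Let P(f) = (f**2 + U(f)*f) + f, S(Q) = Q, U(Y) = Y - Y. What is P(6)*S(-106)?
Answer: -4452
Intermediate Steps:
U(Y) = 0
P(f) = f + f**2 (P(f) = (f**2 + 0*f) + f = (f**2 + 0) + f = f**2 + f = f + f**2)
P(6)*S(-106) = (6*(1 + 6))*(-106) = (6*7)*(-106) = 42*(-106) = -4452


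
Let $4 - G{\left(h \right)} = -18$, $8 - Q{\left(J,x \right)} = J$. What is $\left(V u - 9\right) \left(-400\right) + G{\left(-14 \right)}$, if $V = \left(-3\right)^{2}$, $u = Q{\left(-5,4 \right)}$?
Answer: $-43178$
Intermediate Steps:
$Q{\left(J,x \right)} = 8 - J$
$u = 13$ ($u = 8 - -5 = 8 + 5 = 13$)
$G{\left(h \right)} = 22$ ($G{\left(h \right)} = 4 - -18 = 4 + 18 = 22$)
$V = 9$
$\left(V u - 9\right) \left(-400\right) + G{\left(-14 \right)} = \left(9 \cdot 13 - 9\right) \left(-400\right) + 22 = \left(117 - 9\right) \left(-400\right) + 22 = 108 \left(-400\right) + 22 = -43200 + 22 = -43178$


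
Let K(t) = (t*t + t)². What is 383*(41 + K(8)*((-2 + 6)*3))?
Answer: 23841367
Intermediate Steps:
K(t) = (t + t²)² (K(t) = (t² + t)² = (t + t²)²)
383*(41 + K(8)*((-2 + 6)*3)) = 383*(41 + (8²*(1 + 8)²)*((-2 + 6)*3)) = 383*(41 + (64*9²)*(4*3)) = 383*(41 + (64*81)*12) = 383*(41 + 5184*12) = 383*(41 + 62208) = 383*62249 = 23841367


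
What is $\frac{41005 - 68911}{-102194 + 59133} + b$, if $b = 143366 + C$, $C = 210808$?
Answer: $\frac{15251114520}{43061} \approx 3.5417 \cdot 10^{5}$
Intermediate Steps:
$b = 354174$ ($b = 143366 + 210808 = 354174$)
$\frac{41005 - 68911}{-102194 + 59133} + b = \frac{41005 - 68911}{-102194 + 59133} + 354174 = - \frac{27906}{-43061} + 354174 = \left(-27906\right) \left(- \frac{1}{43061}\right) + 354174 = \frac{27906}{43061} + 354174 = \frac{15251114520}{43061}$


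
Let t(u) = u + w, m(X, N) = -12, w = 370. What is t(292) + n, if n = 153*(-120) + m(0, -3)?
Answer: -17710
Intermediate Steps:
n = -18372 (n = 153*(-120) - 12 = -18360 - 12 = -18372)
t(u) = 370 + u (t(u) = u + 370 = 370 + u)
t(292) + n = (370 + 292) - 18372 = 662 - 18372 = -17710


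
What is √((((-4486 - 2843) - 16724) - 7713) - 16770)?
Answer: 2*I*√12134 ≈ 220.31*I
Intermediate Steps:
√((((-4486 - 2843) - 16724) - 7713) - 16770) = √(((-7329 - 16724) - 7713) - 16770) = √((-24053 - 7713) - 16770) = √(-31766 - 16770) = √(-48536) = 2*I*√12134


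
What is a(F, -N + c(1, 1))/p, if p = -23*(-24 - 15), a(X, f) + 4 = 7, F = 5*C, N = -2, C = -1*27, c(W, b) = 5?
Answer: 1/299 ≈ 0.0033445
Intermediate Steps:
C = -27
F = -135 (F = 5*(-27) = -135)
a(X, f) = 3 (a(X, f) = -4 + 7 = 3)
p = 897 (p = -23*(-39) = 897)
a(F, -N + c(1, 1))/p = 3/897 = 3*(1/897) = 1/299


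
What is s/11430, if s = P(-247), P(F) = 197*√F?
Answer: 197*I*√247/11430 ≈ 0.27087*I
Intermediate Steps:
s = 197*I*√247 (s = 197*√(-247) = 197*(I*√247) = 197*I*√247 ≈ 3096.1*I)
s/11430 = (197*I*√247)/11430 = (197*I*√247)*(1/11430) = 197*I*√247/11430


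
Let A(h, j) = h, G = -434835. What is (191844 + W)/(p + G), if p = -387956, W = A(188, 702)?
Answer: -192032/822791 ≈ -0.23339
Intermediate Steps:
W = 188
(191844 + W)/(p + G) = (191844 + 188)/(-387956 - 434835) = 192032/(-822791) = 192032*(-1/822791) = -192032/822791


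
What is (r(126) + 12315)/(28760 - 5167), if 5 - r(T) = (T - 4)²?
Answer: -2564/23593 ≈ -0.10868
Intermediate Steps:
r(T) = 5 - (-4 + T)² (r(T) = 5 - (T - 4)² = 5 - (-4 + T)²)
(r(126) + 12315)/(28760 - 5167) = ((5 - (-4 + 126)²) + 12315)/(28760 - 5167) = ((5 - 1*122²) + 12315)/23593 = ((5 - 1*14884) + 12315)*(1/23593) = ((5 - 14884) + 12315)*(1/23593) = (-14879 + 12315)*(1/23593) = -2564*1/23593 = -2564/23593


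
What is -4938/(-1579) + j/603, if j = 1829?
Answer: 5865605/952137 ≈ 6.1605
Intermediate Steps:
-4938/(-1579) + j/603 = -4938/(-1579) + 1829/603 = -4938*(-1/1579) + 1829*(1/603) = 4938/1579 + 1829/603 = 5865605/952137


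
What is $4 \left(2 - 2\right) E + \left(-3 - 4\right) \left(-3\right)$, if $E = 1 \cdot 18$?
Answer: $21$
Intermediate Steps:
$E = 18$
$4 \left(2 - 2\right) E + \left(-3 - 4\right) \left(-3\right) = 4 \left(2 - 2\right) 18 + \left(-3 - 4\right) \left(-3\right) = 4 \cdot 0 \cdot 18 - -21 = 0 \cdot 18 + 21 = 0 + 21 = 21$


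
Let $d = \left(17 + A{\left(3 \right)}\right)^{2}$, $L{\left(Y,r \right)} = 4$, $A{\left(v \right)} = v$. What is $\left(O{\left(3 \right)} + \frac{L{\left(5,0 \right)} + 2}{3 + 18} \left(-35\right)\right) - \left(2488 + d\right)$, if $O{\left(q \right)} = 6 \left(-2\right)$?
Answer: $-2910$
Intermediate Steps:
$O{\left(q \right)} = -12$
$d = 400$ ($d = \left(17 + 3\right)^{2} = 20^{2} = 400$)
$\left(O{\left(3 \right)} + \frac{L{\left(5,0 \right)} + 2}{3 + 18} \left(-35\right)\right) - \left(2488 + d\right) = \left(-12 + \frac{4 + 2}{3 + 18} \left(-35\right)\right) - 2888 = \left(-12 + \frac{6}{21} \left(-35\right)\right) - 2888 = \left(-12 + 6 \cdot \frac{1}{21} \left(-35\right)\right) - 2888 = \left(-12 + \frac{2}{7} \left(-35\right)\right) - 2888 = \left(-12 - 10\right) - 2888 = -22 - 2888 = -2910$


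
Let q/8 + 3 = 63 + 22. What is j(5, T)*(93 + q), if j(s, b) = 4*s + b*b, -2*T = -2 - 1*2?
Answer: 17976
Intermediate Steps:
T = 2 (T = -(-2 - 1*2)/2 = -(-2 - 2)/2 = -1/2*(-4) = 2)
j(s, b) = b**2 + 4*s (j(s, b) = 4*s + b**2 = b**2 + 4*s)
q = 656 (q = -24 + 8*(63 + 22) = -24 + 8*85 = -24 + 680 = 656)
j(5, T)*(93 + q) = (2**2 + 4*5)*(93 + 656) = (4 + 20)*749 = 24*749 = 17976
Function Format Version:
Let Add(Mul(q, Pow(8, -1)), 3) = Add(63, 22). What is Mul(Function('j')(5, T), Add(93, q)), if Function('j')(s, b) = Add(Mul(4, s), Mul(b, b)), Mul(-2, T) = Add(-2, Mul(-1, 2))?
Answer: 17976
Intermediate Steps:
T = 2 (T = Mul(Rational(-1, 2), Add(-2, Mul(-1, 2))) = Mul(Rational(-1, 2), Add(-2, -2)) = Mul(Rational(-1, 2), -4) = 2)
Function('j')(s, b) = Add(Pow(b, 2), Mul(4, s)) (Function('j')(s, b) = Add(Mul(4, s), Pow(b, 2)) = Add(Pow(b, 2), Mul(4, s)))
q = 656 (q = Add(-24, Mul(8, Add(63, 22))) = Add(-24, Mul(8, 85)) = Add(-24, 680) = 656)
Mul(Function('j')(5, T), Add(93, q)) = Mul(Add(Pow(2, 2), Mul(4, 5)), Add(93, 656)) = Mul(Add(4, 20), 749) = Mul(24, 749) = 17976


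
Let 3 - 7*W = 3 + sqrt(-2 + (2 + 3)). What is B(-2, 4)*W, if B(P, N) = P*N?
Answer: 8*sqrt(3)/7 ≈ 1.9795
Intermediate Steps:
B(P, N) = N*P
W = -sqrt(3)/7 (W = 3/7 - (3 + sqrt(-2 + (2 + 3)))/7 = 3/7 - (3 + sqrt(-2 + 5))/7 = 3/7 - (3 + sqrt(3))/7 = 3/7 + (-3/7 - sqrt(3)/7) = -sqrt(3)/7 ≈ -0.24744)
B(-2, 4)*W = (4*(-2))*(-sqrt(3)/7) = -(-8)*sqrt(3)/7 = 8*sqrt(3)/7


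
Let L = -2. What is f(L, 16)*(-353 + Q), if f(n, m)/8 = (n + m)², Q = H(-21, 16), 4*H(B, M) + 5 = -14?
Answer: -560952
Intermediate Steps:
H(B, M) = -19/4 (H(B, M) = -5/4 + (¼)*(-14) = -5/4 - 7/2 = -19/4)
Q = -19/4 ≈ -4.7500
f(n, m) = 8*(m + n)² (f(n, m) = 8*(n + m)² = 8*(m + n)²)
f(L, 16)*(-353 + Q) = (8*(16 - 2)²)*(-353 - 19/4) = (8*14²)*(-1431/4) = (8*196)*(-1431/4) = 1568*(-1431/4) = -560952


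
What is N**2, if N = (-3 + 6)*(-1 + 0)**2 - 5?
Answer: 4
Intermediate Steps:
N = -2 (N = 3*(-1)**2 - 5 = 3*1 - 5 = 3 - 5 = -2)
N**2 = (-2)**2 = 4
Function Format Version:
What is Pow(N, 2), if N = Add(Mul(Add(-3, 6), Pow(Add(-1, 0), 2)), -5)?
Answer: 4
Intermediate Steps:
N = -2 (N = Add(Mul(3, Pow(-1, 2)), -5) = Add(Mul(3, 1), -5) = Add(3, -5) = -2)
Pow(N, 2) = Pow(-2, 2) = 4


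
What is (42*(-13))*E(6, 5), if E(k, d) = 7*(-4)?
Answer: 15288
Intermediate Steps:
E(k, d) = -28
(42*(-13))*E(6, 5) = (42*(-13))*(-28) = -546*(-28) = 15288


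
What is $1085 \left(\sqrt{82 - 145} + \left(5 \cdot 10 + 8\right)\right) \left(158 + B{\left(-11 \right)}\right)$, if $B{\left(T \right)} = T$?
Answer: $9250710 + 478485 i \sqrt{7} \approx 9.2507 \cdot 10^{6} + 1.266 \cdot 10^{6} i$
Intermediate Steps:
$1085 \left(\sqrt{82 - 145} + \left(5 \cdot 10 + 8\right)\right) \left(158 + B{\left(-11 \right)}\right) = 1085 \left(\sqrt{82 - 145} + \left(5 \cdot 10 + 8\right)\right) \left(158 - 11\right) = 1085 \left(\sqrt{-63} + \left(50 + 8\right)\right) 147 = 1085 \left(3 i \sqrt{7} + 58\right) 147 = 1085 \left(58 + 3 i \sqrt{7}\right) 147 = 1085 \left(8526 + 441 i \sqrt{7}\right) = 9250710 + 478485 i \sqrt{7}$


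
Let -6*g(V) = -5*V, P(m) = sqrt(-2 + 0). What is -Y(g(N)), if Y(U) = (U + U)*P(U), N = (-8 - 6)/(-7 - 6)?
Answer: -70*I*sqrt(2)/39 ≈ -2.5383*I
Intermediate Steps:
P(m) = I*sqrt(2) (P(m) = sqrt(-2) = I*sqrt(2))
N = 14/13 (N = -14/(-13) = -14*(-1/13) = 14/13 ≈ 1.0769)
g(V) = 5*V/6 (g(V) = -(-5)*V/6 = 5*V/6)
Y(U) = 2*I*U*sqrt(2) (Y(U) = (U + U)*(I*sqrt(2)) = (2*U)*(I*sqrt(2)) = 2*I*U*sqrt(2))
-Y(g(N)) = -2*I*(5/6)*(14/13)*sqrt(2) = -2*I*35*sqrt(2)/39 = -70*I*sqrt(2)/39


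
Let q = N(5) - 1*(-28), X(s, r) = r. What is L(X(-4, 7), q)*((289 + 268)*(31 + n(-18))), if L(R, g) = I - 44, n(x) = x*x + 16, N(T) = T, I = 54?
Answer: 2066470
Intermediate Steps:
q = 33 (q = 5 - 1*(-28) = 5 + 28 = 33)
n(x) = 16 + x² (n(x) = x² + 16 = 16 + x²)
L(R, g) = 10 (L(R, g) = 54 - 44 = 10)
L(X(-4, 7), q)*((289 + 268)*(31 + n(-18))) = 10*((289 + 268)*(31 + (16 + (-18)²))) = 10*(557*(31 + (16 + 324))) = 10*(557*(31 + 340)) = 10*(557*371) = 10*206647 = 2066470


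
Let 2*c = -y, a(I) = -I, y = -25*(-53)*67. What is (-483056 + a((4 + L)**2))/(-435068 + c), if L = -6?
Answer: 322040/319637 ≈ 1.0075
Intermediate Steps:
y = 88775 (y = 1325*67 = 88775)
c = -88775/2 (c = (-1*88775)/2 = (1/2)*(-88775) = -88775/2 ≈ -44388.)
(-483056 + a((4 + L)**2))/(-435068 + c) = (-483056 - (4 - 6)**2)/(-435068 - 88775/2) = (-483056 - 1*(-2)**2)/(-958911/2) = (-483056 - 1*4)*(-2/958911) = (-483056 - 4)*(-2/958911) = -483060*(-2/958911) = 322040/319637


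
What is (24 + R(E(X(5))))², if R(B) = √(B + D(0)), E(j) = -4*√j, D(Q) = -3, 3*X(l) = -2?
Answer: (72 + √3*√(-9 - 4*I*√6))²/9 ≈ 613.65 - 95.812*I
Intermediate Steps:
X(l) = -⅔ (X(l) = (⅓)*(-2) = -⅔)
R(B) = √(-3 + B) (R(B) = √(B - 3) = √(-3 + B))
(24 + R(E(X(5))))² = (24 + √(-3 - 4*I*√6/3))²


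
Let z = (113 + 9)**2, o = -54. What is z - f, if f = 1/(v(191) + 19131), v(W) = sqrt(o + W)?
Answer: 5447469918085/365995024 + sqrt(137)/365995024 ≈ 14884.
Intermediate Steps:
z = 14884 (z = 122**2 = 14884)
v(W) = sqrt(-54 + W)
f = 1/(19131 + sqrt(137)) (f = 1/(sqrt(-54 + 191) + 19131) = 1/(sqrt(137) + 19131) = 1/(19131 + sqrt(137)) ≈ 5.2239e-5)
z - f = 14884 - (19131/365995024 - sqrt(137)/365995024) = 14884 + (-19131/365995024 + sqrt(137)/365995024) = 5447469918085/365995024 + sqrt(137)/365995024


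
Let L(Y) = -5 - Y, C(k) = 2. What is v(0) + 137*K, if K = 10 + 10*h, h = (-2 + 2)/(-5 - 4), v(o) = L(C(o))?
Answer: 1363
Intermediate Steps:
v(o) = -7 (v(o) = -5 - 1*2 = -5 - 2 = -7)
h = 0 (h = 0/(-9) = 0*(-⅑) = 0)
K = 10 (K = 10 + 10*0 = 10 + 0 = 10)
v(0) + 137*K = -7 + 137*10 = -7 + 1370 = 1363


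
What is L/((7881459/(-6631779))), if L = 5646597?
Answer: -12482327802021/2627153 ≈ -4.7513e+6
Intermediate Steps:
L/((7881459/(-6631779))) = 5646597/((7881459/(-6631779))) = 5646597/((7881459*(-1/6631779))) = 5646597/(-2627153/2210593) = 5646597*(-2210593/2627153) = -12482327802021/2627153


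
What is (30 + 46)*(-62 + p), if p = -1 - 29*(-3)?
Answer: 1824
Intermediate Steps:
p = 86 (p = -1 - 1*(-87) = -1 + 87 = 86)
(30 + 46)*(-62 + p) = (30 + 46)*(-62 + 86) = 76*24 = 1824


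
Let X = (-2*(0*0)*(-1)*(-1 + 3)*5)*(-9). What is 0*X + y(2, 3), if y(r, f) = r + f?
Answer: 5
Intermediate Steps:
y(r, f) = f + r
X = 0 (X = (-2*0*(-1)*2*5)*(-9) = (-0*2*5)*(-9) = (-2*0*5)*(-9) = (0*5)*(-9) = 0*(-9) = 0)
0*X + y(2, 3) = 0*0 + (3 + 2) = 0 + 5 = 5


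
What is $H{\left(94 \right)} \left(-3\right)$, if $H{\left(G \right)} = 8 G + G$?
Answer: $-2538$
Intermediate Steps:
$H{\left(G \right)} = 9 G$
$H{\left(94 \right)} \left(-3\right) = 9 \cdot 94 \left(-3\right) = 846 \left(-3\right) = -2538$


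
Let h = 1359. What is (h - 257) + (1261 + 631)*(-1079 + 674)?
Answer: -765158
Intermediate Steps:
(h - 257) + (1261 + 631)*(-1079 + 674) = (1359 - 257) + (1261 + 631)*(-1079 + 674) = 1102 + 1892*(-405) = 1102 - 766260 = -765158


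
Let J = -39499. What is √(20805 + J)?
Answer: I*√18694 ≈ 136.73*I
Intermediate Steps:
√(20805 + J) = √(20805 - 39499) = √(-18694) = I*√18694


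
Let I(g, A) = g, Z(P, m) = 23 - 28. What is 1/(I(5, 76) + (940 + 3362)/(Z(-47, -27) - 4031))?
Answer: 2018/7939 ≈ 0.25419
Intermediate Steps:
Z(P, m) = -5
1/(I(5, 76) + (940 + 3362)/(Z(-47, -27) - 4031)) = 1/(5 + (940 + 3362)/(-5 - 4031)) = 1/(5 + 4302/(-4036)) = 1/(5 + 4302*(-1/4036)) = 1/(5 - 2151/2018) = 1/(7939/2018) = 2018/7939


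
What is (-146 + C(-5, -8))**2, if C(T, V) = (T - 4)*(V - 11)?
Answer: 625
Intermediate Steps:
C(T, V) = (-11 + V)*(-4 + T) (C(T, V) = (-4 + T)*(-11 + V) = (-11 + V)*(-4 + T))
(-146 + C(-5, -8))**2 = (-146 + (44 - 11*(-5) - 4*(-8) - 5*(-8)))**2 = (-146 + (44 + 55 + 32 + 40))**2 = (-146 + 171)**2 = 25**2 = 625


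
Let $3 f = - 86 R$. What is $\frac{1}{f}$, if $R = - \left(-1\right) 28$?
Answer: $- \frac{3}{2408} \approx -0.0012458$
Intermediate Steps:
$R = 28$ ($R = \left(-1\right) \left(-28\right) = 28$)
$f = - \frac{2408}{3}$ ($f = \frac{\left(-86\right) 28}{3} = \frac{1}{3} \left(-2408\right) = - \frac{2408}{3} \approx -802.67$)
$\frac{1}{f} = \frac{1}{- \frac{2408}{3}} = - \frac{3}{2408}$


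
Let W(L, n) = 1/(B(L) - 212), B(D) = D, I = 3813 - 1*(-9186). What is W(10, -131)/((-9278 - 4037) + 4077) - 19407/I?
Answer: -12071641311/8085707308 ≈ -1.4930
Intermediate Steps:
I = 12999 (I = 3813 + 9186 = 12999)
W(L, n) = 1/(-212 + L) (W(L, n) = 1/(L - 212) = 1/(-212 + L))
W(10, -131)/((-9278 - 4037) + 4077) - 19407/I = 1/((-212 + 10)*((-9278 - 4037) + 4077)) - 19407/12999 = 1/((-202)*(-13315 + 4077)) - 19407*1/12999 = -1/202/(-9238) - 6469/4333 = -1/202*(-1/9238) - 6469/4333 = 1/1866076 - 6469/4333 = -12071641311/8085707308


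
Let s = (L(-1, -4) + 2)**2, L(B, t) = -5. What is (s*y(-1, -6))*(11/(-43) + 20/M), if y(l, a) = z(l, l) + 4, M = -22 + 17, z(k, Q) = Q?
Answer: -4941/43 ≈ -114.91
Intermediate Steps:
s = 9 (s = (-5 + 2)**2 = (-3)**2 = 9)
M = -5
y(l, a) = 4 + l (y(l, a) = l + 4 = 4 + l)
(s*y(-1, -6))*(11/(-43) + 20/M) = (9*(4 - 1))*(11/(-43) + 20/(-5)) = (9*3)*(11*(-1/43) + 20*(-1/5)) = 27*(-11/43 - 4) = 27*(-183/43) = -4941/43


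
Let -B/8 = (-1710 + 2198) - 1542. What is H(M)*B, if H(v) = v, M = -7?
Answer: -59024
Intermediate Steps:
B = 8432 (B = -8*((-1710 + 2198) - 1542) = -8*(488 - 1542) = -8*(-1054) = 8432)
H(M)*B = -7*8432 = -59024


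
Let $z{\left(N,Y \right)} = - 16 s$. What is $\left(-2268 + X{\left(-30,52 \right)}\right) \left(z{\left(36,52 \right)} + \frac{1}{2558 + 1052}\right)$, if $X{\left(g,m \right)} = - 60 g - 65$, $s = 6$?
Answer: $\frac{184715947}{3610} \approx 51168.0$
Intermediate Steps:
$X{\left(g,m \right)} = -65 - 60 g$
$z{\left(N,Y \right)} = -96$ ($z{\left(N,Y \right)} = \left(-16\right) 6 = -96$)
$\left(-2268 + X{\left(-30,52 \right)}\right) \left(z{\left(36,52 \right)} + \frac{1}{2558 + 1052}\right) = \left(-2268 - -1735\right) \left(-96 + \frac{1}{2558 + 1052}\right) = \left(-2268 + \left(-65 + 1800\right)\right) \left(-96 + \frac{1}{3610}\right) = \left(-2268 + 1735\right) \left(-96 + \frac{1}{3610}\right) = \left(-533\right) \left(- \frac{346559}{3610}\right) = \frac{184715947}{3610}$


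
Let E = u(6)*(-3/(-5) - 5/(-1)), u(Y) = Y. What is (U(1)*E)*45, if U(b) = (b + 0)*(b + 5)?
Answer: 9072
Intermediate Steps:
E = 168/5 (E = 6*(-3/(-5) - 5/(-1)) = 6*(-3*(-1/5) - 5*(-1)) = 6*(3/5 + 5) = 6*(28/5) = 168/5 ≈ 33.600)
U(b) = b*(5 + b)
(U(1)*E)*45 = ((1*(5 + 1))*(168/5))*45 = ((1*6)*(168/5))*45 = (6*(168/5))*45 = (1008/5)*45 = 9072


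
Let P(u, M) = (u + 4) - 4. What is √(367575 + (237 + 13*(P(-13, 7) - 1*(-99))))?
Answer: √368930 ≈ 607.40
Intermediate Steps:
P(u, M) = u (P(u, M) = (4 + u) - 4 = u)
√(367575 + (237 + 13*(P(-13, 7) - 1*(-99)))) = √(367575 + (237 + 13*(-13 - 1*(-99)))) = √(367575 + (237 + 13*(-13 + 99))) = √(367575 + (237 + 13*86)) = √(367575 + (237 + 1118)) = √(367575 + 1355) = √368930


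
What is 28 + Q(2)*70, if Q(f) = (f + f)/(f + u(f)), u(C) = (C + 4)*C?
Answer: 48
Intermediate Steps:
u(C) = C*(4 + C) (u(C) = (4 + C)*C = C*(4 + C))
Q(f) = 2*f/(f + f*(4 + f)) (Q(f) = (f + f)/(f + f*(4 + f)) = (2*f)/(f + f*(4 + f)) = 2*f/(f + f*(4 + f)))
28 + Q(2)*70 = 28 + (2/(5 + 2))*70 = 28 + (2/7)*70 = 28 + 20 = 48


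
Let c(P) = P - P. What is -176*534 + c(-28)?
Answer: -93984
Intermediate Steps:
c(P) = 0
-176*534 + c(-28) = -176*534 + 0 = -93984 + 0 = -93984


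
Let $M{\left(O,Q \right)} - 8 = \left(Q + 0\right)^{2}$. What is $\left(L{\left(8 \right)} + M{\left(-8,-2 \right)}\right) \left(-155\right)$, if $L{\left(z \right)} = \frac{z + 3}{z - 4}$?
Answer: $- \frac{9145}{4} \approx -2286.3$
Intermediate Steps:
$M{\left(O,Q \right)} = 8 + Q^{2}$ ($M{\left(O,Q \right)} = 8 + \left(Q + 0\right)^{2} = 8 + Q^{2}$)
$L{\left(z \right)} = \frac{3 + z}{-4 + z}$
$\left(L{\left(8 \right)} + M{\left(-8,-2 \right)}\right) \left(-155\right) = \left(\frac{3 + 8}{-4 + 8} + \left(8 + \left(-2\right)^{2}\right)\right) \left(-155\right) = \left(\frac{1}{4} \cdot 11 + \left(8 + 4\right)\right) \left(-155\right) = \left(\frac{1}{4} \cdot 11 + 12\right) \left(-155\right) = \left(\frac{11}{4} + 12\right) \left(-155\right) = \frac{59}{4} \left(-155\right) = - \frac{9145}{4}$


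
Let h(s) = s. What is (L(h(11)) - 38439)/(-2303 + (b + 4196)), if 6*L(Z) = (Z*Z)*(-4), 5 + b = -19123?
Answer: 115559/51705 ≈ 2.2350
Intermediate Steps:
b = -19128 (b = -5 - 19123 = -19128)
L(Z) = -2*Z²/3 (L(Z) = ((Z*Z)*(-4))/6 = (Z²*(-4))/6 = (-4*Z²)/6 = -2*Z²/3)
(L(h(11)) - 38439)/(-2303 + (b + 4196)) = (-⅔*11² - 38439)/(-2303 + (-19128 + 4196)) = (-⅔*121 - 38439)/(-2303 - 14932) = (-242/3 - 38439)/(-17235) = -115559/3*(-1/17235) = 115559/51705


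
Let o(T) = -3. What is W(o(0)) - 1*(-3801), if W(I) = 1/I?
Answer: 11402/3 ≈ 3800.7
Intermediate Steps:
W(o(0)) - 1*(-3801) = 1/(-3) - 1*(-3801) = -⅓ + 3801 = 11402/3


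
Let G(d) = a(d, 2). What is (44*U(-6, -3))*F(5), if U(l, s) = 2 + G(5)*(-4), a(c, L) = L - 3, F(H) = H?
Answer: 1320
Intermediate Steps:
a(c, L) = -3 + L
G(d) = -1 (G(d) = -3 + 2 = -1)
U(l, s) = 6 (U(l, s) = 2 - 1*(-4) = 2 + 4 = 6)
(44*U(-6, -3))*F(5) = (44*6)*5 = 264*5 = 1320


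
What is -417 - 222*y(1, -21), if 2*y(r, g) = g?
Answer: 1914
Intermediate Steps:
y(r, g) = g/2
-417 - 222*y(1, -21) = -417 - 111*(-21) = -417 - 222*(-21/2) = -417 + 2331 = 1914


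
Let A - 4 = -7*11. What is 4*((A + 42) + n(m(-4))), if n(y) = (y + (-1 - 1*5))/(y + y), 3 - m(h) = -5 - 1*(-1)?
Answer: -866/7 ≈ -123.71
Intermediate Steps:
m(h) = 7 (m(h) = 3 - (-5 - 1*(-1)) = 3 - (-5 + 1) = 3 - 1*(-4) = 3 + 4 = 7)
A = -73 (A = 4 - 7*11 = 4 - 77 = -73)
n(y) = (-6 + y)/(2*y) (n(y) = (y + (-1 - 5))/((2*y)) = (y - 6)*(1/(2*y)) = (-6 + y)*(1/(2*y)) = (-6 + y)/(2*y))
4*((A + 42) + n(m(-4))) = 4*((-73 + 42) + (1/2)*(-6 + 7)/7) = 4*(-31 + (1/2)*(1/7)*1) = 4*(-31 + 1/14) = 4*(-433/14) = -866/7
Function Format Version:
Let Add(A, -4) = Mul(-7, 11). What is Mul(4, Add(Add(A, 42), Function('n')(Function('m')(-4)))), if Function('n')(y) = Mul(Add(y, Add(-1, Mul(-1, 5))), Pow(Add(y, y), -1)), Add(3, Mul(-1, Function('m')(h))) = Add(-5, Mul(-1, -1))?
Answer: Rational(-866, 7) ≈ -123.71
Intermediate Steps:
Function('m')(h) = 7 (Function('m')(h) = Add(3, Mul(-1, Add(-5, Mul(-1, -1)))) = Add(3, Mul(-1, Add(-5, 1))) = Add(3, Mul(-1, -4)) = Add(3, 4) = 7)
A = -73 (A = Add(4, Mul(-7, 11)) = Add(4, -77) = -73)
Function('n')(y) = Mul(Rational(1, 2), Pow(y, -1), Add(-6, y)) (Function('n')(y) = Mul(Add(y, Add(-1, -5)), Pow(Mul(2, y), -1)) = Mul(Add(y, -6), Mul(Rational(1, 2), Pow(y, -1))) = Mul(Add(-6, y), Mul(Rational(1, 2), Pow(y, -1))) = Mul(Rational(1, 2), Pow(y, -1), Add(-6, y)))
Mul(4, Add(Add(A, 42), Function('n')(Function('m')(-4)))) = Mul(4, Add(Add(-73, 42), Mul(Rational(1, 2), Pow(7, -1), Add(-6, 7)))) = Mul(4, Add(-31, Mul(Rational(1, 2), Rational(1, 7), 1))) = Mul(4, Add(-31, Rational(1, 14))) = Mul(4, Rational(-433, 14)) = Rational(-866, 7)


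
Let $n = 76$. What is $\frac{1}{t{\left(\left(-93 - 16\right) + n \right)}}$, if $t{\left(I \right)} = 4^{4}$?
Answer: $\frac{1}{256} \approx 0.0039063$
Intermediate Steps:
$t{\left(I \right)} = 256$
$\frac{1}{t{\left(\left(-93 - 16\right) + n \right)}} = \frac{1}{256}$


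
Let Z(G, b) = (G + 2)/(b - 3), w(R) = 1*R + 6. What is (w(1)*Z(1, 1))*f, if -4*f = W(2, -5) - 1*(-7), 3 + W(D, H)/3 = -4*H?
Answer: 609/4 ≈ 152.25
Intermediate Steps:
w(R) = 6 + R (w(R) = R + 6 = 6 + R)
W(D, H) = -9 - 12*H (W(D, H) = -9 + 3*(-4*H) = -9 - 12*H)
Z(G, b) = (2 + G)/(-3 + b)
f = -29/2 (f = -((-9 - 12*(-5)) - 1*(-7))/4 = -((-9 + 60) + 7)/4 = -(51 + 7)/4 = -1/4*58 = -29/2 ≈ -14.500)
(w(1)*Z(1, 1))*f = ((6 + 1)*((2 + 1)/(-3 + 1)))*(-29/2) = (7*(3/(-2)))*(-29/2) = (7*(-1/2*3))*(-29/2) = (7*(-3/2))*(-29/2) = -21/2*(-29/2) = 609/4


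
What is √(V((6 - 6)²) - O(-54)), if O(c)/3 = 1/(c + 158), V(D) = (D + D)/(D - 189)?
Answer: I*√78/52 ≈ 0.16984*I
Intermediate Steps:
V(D) = 2*D/(-189 + D) (V(D) = (2*D)/(-189 + D) = 2*D/(-189 + D))
O(c) = 3/(158 + c) (O(c) = 3/(c + 158) = 3/(158 + c))
√(V((6 - 6)²) - O(-54)) = √(2*(6 - 6)²/(-189 + (6 - 6)²) - 3/(158 - 54)) = √(2*0²/(-189 + 0²) - 3/104) = √(2*0/(-189 + 0) - 3/104) = √(2*0/(-189) - 1*3/104) = √(2*0*(-1/189) - 3/104) = √(0 - 3/104) = √(-3/104) = I*√78/52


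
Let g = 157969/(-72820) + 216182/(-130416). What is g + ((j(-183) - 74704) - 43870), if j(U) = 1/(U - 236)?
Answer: -282203760211183/2379903240 ≈ -1.1858e+5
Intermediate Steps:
j(U) = 1/(-236 + U)
g = -21736877/5679960 (g = 157969*(-1/72820) + 216182*(-1/130416) = -157969/72820 - 5689/3432 = -21736877/5679960 ≈ -3.8269)
g + ((j(-183) - 74704) - 43870) = -21736877/5679960 + ((1/(-236 - 183) - 74704) - 43870) = -21736877/5679960 + ((1/(-419) - 74704) - 43870) = -21736877/5679960 + ((-1/419 - 74704) - 43870) = -21736877/5679960 + (-31300977/419 - 43870) = -21736877/5679960 - 49682507/419 = -282203760211183/2379903240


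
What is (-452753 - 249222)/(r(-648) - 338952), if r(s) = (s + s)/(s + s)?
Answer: 701975/338951 ≈ 2.0710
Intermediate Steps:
r(s) = 1 (r(s) = (2*s)/((2*s)) = (2*s)*(1/(2*s)) = 1)
(-452753 - 249222)/(r(-648) - 338952) = (-452753 - 249222)/(1 - 338952) = -701975/(-338951) = -701975*(-1/338951) = 701975/338951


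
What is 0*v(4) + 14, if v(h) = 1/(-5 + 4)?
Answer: 14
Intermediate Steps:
v(h) = -1 (v(h) = 1/(-1) = -1)
0*v(4) + 14 = 0*(-1) + 14 = 0 + 14 = 14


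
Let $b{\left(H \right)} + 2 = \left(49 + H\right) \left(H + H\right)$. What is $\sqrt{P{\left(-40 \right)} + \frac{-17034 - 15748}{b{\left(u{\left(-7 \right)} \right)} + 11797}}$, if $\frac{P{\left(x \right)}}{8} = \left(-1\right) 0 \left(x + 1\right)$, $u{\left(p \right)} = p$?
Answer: $\frac{i \sqrt{367387874}}{11207} \approx 1.7103 i$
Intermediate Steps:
$b{\left(H \right)} = -2 + 2 H \left(49 + H\right)$ ($b{\left(H \right)} = -2 + \left(49 + H\right) \left(H + H\right) = -2 + \left(49 + H\right) 2 H = -2 + 2 H \left(49 + H\right)$)
$P{\left(x \right)} = 0$ ($P{\left(x \right)} = 8 \left(-1\right) 0 \left(x + 1\right) = 8 \cdot 0 \left(1 + x\right) = 8 \cdot 0 = 0$)
$\sqrt{P{\left(-40 \right)} + \frac{-17034 - 15748}{b{\left(u{\left(-7 \right)} \right)} + 11797}} = \sqrt{0 + \frac{-17034 - 15748}{\left(-2 + 2 \left(-7\right)^{2} + 98 \left(-7\right)\right) + 11797}} = \sqrt{0 - \frac{32782}{\left(-2 + 2 \cdot 49 - 686\right) + 11797}} = \sqrt{0 - \frac{32782}{\left(-2 + 98 - 686\right) + 11797}} = \sqrt{0 - \frac{32782}{-590 + 11797}} = \sqrt{0 - \frac{32782}{11207}} = \sqrt{- \frac{32782}{11207}} = \frac{i \sqrt{367387874}}{11207}$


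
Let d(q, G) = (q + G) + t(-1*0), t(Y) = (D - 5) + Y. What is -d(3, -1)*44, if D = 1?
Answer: 88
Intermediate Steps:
t(Y) = -4 + Y (t(Y) = (1 - 5) + Y = -4 + Y)
d(q, G) = -4 + G + q (d(q, G) = (q + G) + (-4 - 1*0) = (G + q) + (-4 + 0) = (G + q) - 4 = -4 + G + q)
-d(3, -1)*44 = -(-4 - 1 + 3)*44 = -1*(-2)*44 = 2*44 = 88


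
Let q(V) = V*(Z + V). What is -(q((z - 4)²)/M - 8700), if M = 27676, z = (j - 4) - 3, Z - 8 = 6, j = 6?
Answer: 240780225/27676 ≈ 8700.0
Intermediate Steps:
Z = 14 (Z = 8 + 6 = 14)
z = -1 (z = (6 - 4) - 3 = 2 - 3 = -1)
q(V) = V*(14 + V)
-(q((z - 4)²)/M - 8700) = -(((-1 - 4)²*(14 + (-1 - 4)²))/27676 - 8700) = -(((-5)²*(14 + (-5)²))*(1/27676) - 8700) = -((25*(14 + 25))*(1/27676) - 8700) = -((25*39)*(1/27676) - 8700) = -(975*(1/27676) - 8700) = -(975/27676 - 8700) = -1*(-240780225/27676) = 240780225/27676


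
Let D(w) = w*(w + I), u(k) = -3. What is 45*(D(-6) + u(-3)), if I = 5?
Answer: 135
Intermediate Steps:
D(w) = w*(5 + w) (D(w) = w*(w + 5) = w*(5 + w))
45*(D(-6) + u(-3)) = 45*(-6*(5 - 6) - 3) = 45*(-6*(-1) - 3) = 45*(6 - 3) = 45*3 = 135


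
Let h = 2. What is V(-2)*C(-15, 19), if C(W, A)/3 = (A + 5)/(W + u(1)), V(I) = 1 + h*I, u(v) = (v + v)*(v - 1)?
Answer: 72/5 ≈ 14.400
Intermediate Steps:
u(v) = 2*v*(-1 + v) (u(v) = (2*v)*(-1 + v) = 2*v*(-1 + v))
V(I) = 1 + 2*I
C(W, A) = 3*(5 + A)/W (C(W, A) = 3*((A + 5)/(W + 2*1*(-1 + 1))) = 3*((5 + A)/(W + 2*1*0)) = 3*((5 + A)/(W + 0)) = 3*((5 + A)/W) = 3*(5 + A)/W)
V(-2)*C(-15, 19) = (1 + 2*(-2))*(3*(5 + 19)/(-15)) = (1 - 4)*(3*(-1/15)*24) = -3*(-24/5) = 72/5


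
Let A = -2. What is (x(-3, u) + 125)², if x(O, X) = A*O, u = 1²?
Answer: 17161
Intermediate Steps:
u = 1
x(O, X) = -2*O
(x(-3, u) + 125)² = (-2*(-3) + 125)² = (6 + 125)² = 131² = 17161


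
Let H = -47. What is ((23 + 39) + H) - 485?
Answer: -470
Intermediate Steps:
((23 + 39) + H) - 485 = ((23 + 39) - 47) - 485 = (62 - 47) - 485 = 15 - 485 = -470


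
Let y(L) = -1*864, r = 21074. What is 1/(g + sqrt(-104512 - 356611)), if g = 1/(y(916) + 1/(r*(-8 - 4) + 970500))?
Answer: -444931472200404/177265268575334371483091 - 384420791361132289*I*sqrt(461123)/177265268575334371483091 ≈ -2.51e-9 - 0.0014726*I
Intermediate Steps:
y(L) = -864
g = -717612/620016767 (g = 1/(-864 + 1/(21074*(-8 - 4) + 970500)) = 1/(-864 + 1/(21074*(-12) + 970500)) = 1/(-864 + 1/(-252888 + 970500)) = 1/(-864 + 1/717612) = 1/(-620016767/717612) = -717612/620016767 ≈ -0.0011574)
1/(g + sqrt(-104512 - 356611)) = 1/(-717612/620016767 + sqrt(-104512 - 356611)) = 1/(-717612/620016767 + sqrt(-461123)) = 1/(-717612/620016767 + I*sqrt(461123))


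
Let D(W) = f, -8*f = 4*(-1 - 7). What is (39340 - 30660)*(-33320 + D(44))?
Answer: -289182880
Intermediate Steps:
f = 4 (f = -(-1 - 7)/2 = -(-8)/2 = -⅛*(-32) = 4)
D(W) = 4
(39340 - 30660)*(-33320 + D(44)) = (39340 - 30660)*(-33320 + 4) = 8680*(-33316) = -289182880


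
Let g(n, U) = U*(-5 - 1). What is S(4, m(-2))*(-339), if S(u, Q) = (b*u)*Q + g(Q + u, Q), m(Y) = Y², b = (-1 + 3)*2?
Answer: -13560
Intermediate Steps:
g(n, U) = -6*U (g(n, U) = U*(-6) = -6*U)
b = 4 (b = 2*2 = 4)
S(u, Q) = -6*Q + 4*Q*u (S(u, Q) = (4*u)*Q - 6*Q = 4*Q*u - 6*Q = -6*Q + 4*Q*u)
S(4, m(-2))*(-339) = (2*(-2)²*(-3 + 2*4))*(-339) = (2*4*(-3 + 8))*(-339) = (2*4*5)*(-339) = 40*(-339) = -13560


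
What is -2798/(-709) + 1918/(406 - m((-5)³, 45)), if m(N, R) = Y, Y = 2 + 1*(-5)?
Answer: 2504244/289981 ≈ 8.6359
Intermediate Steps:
Y = -3 (Y = 2 - 5 = -3)
m(N, R) = -3
-2798/(-709) + 1918/(406 - m((-5)³, 45)) = -2798/(-709) + 1918/(406 - 1*(-3)) = -2798*(-1/709) + 1918/(406 + 3) = 2798/709 + 1918/409 = 2504244/289981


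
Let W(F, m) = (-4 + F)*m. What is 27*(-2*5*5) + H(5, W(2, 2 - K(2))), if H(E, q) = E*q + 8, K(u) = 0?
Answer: -1362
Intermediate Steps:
W(F, m) = m*(-4 + F)
H(E, q) = 8 + E*q
27*(-2*5*5) + H(5, W(2, 2 - K(2))) = 27*(-2*5*5) + (8 + 5*((2 - 1*0)*(-4 + 2))) = 27*(-10*5) + (8 + 5*((2 + 0)*(-2))) = 27*(-50) + (8 + 5*(2*(-2))) = -1350 + (8 + 5*(-4)) = -1350 + (8 - 20) = -1350 - 12 = -1362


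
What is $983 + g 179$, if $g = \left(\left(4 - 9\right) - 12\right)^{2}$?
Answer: $52714$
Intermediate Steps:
$g = 289$ ($g = \left(\left(4 - 9\right) - 12\right)^{2} = \left(-5 - 12\right)^{2} = \left(-17\right)^{2} = 289$)
$983 + g 179 = 983 + 289 \cdot 179 = 983 + 51731 = 52714$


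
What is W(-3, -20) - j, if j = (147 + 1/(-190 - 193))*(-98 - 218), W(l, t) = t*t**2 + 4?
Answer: 14728332/383 ≈ 38455.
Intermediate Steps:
W(l, t) = 4 + t**3 (W(l, t) = t**3 + 4 = 4 + t**3)
j = -17790800/383 (j = (147 + 1/(-383))*(-316) = (147 - 1/383)*(-316) = (56300/383)*(-316) = -17790800/383 ≈ -46451.)
W(-3, -20) - j = (4 + (-20)**3) - 1*(-17790800/383) = (4 - 8000) + 17790800/383 = -7996 + 17790800/383 = 14728332/383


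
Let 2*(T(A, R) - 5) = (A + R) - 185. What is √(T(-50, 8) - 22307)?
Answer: I*√89662/2 ≈ 149.72*I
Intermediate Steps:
T(A, R) = -175/2 + A/2 + R/2 (T(A, R) = 5 + ((A + R) - 185)/2 = 5 + (-185 + A + R)/2 = 5 + (-185/2 + A/2 + R/2) = -175/2 + A/2 + R/2)
√(T(-50, 8) - 22307) = √((-175/2 + (½)*(-50) + (½)*8) - 22307) = √((-175/2 - 25 + 4) - 22307) = √(-217/2 - 22307) = √(-44831/2) = I*√89662/2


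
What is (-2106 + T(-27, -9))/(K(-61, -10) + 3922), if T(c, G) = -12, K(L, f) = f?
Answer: -353/652 ≈ -0.54141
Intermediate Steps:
(-2106 + T(-27, -9))/(K(-61, -10) + 3922) = (-2106 - 12)/(-10 + 3922) = -2118/3912 = -2118*1/3912 = -353/652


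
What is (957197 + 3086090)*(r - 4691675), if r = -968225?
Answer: -22884600091300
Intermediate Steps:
(957197 + 3086090)*(r - 4691675) = (957197 + 3086090)*(-968225 - 4691675) = 4043287*(-5659900) = -22884600091300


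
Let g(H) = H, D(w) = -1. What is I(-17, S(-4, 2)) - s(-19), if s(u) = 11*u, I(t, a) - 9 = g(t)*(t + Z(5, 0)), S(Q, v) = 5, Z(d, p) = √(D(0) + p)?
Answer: 507 - 17*I ≈ 507.0 - 17.0*I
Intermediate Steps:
Z(d, p) = √(-1 + p)
I(t, a) = 9 + t*(I + t) (I(t, a) = 9 + t*(t + √(-1 + 0)) = 9 + t*(t + √(-1)) = 9 + t*(t + I) = 9 + t*(I + t))
I(-17, S(-4, 2)) - s(-19) = (9 + (-17)² + I*(-17)) - 11*(-19) = (9 + 289 - 17*I) - 1*(-209) = (298 - 17*I) + 209 = 507 - 17*I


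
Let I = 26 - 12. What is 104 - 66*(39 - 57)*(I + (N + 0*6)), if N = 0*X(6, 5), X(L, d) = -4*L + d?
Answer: 16736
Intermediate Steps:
I = 14
X(L, d) = d - 4*L
N = 0 (N = 0*(5 - 4*6) = 0*(5 - 24) = 0*(-19) = 0)
104 - 66*(39 - 57)*(I + (N + 0*6)) = 104 - 66*(39 - 57)*(14 + (0 + 0*6)) = 104 - (-1188)*(14 + (0 + 0)) = 104 - (-1188)*(14 + 0) = 104 - (-1188)*14 = 104 - 66*(-252) = 104 + 16632 = 16736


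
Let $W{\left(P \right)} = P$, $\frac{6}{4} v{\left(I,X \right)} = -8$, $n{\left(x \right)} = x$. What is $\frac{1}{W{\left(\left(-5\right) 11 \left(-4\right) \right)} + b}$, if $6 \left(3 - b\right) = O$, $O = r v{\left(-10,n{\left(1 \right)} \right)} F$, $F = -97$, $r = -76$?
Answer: $\frac{9}{60983} \approx 0.00014758$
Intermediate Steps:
$v{\left(I,X \right)} = - \frac{16}{3}$ ($v{\left(I,X \right)} = \frac{2}{3} \left(-8\right) = - \frac{16}{3}$)
$O = - \frac{117952}{3}$ ($O = \left(-76\right) \left(- \frac{16}{3}\right) \left(-97\right) = \frac{1216}{3} \left(-97\right) = - \frac{117952}{3} \approx -39317.0$)
$b = \frac{59003}{9}$ ($b = 3 - - \frac{58976}{9} = 3 + \frac{58976}{9} = \frac{59003}{9} \approx 6555.9$)
$\frac{1}{W{\left(\left(-5\right) 11 \left(-4\right) \right)} + b} = \frac{1}{\left(-5\right) 11 \left(-4\right) + \frac{59003}{9}} = \frac{1}{\left(-55\right) \left(-4\right) + \frac{59003}{9}} = \frac{1}{220 + \frac{59003}{9}} = \frac{1}{\frac{60983}{9}} = \frac{9}{60983}$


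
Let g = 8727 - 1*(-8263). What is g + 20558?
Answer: 37548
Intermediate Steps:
g = 16990 (g = 8727 + 8263 = 16990)
g + 20558 = 16990 + 20558 = 37548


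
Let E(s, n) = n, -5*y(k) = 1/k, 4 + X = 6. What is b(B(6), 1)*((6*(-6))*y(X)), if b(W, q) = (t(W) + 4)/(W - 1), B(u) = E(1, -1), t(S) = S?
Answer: -27/5 ≈ -5.4000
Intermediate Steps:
X = 2 (X = -4 + 6 = 2)
y(k) = -1/(5*k)
B(u) = -1
b(W, q) = (4 + W)/(-1 + W) (b(W, q) = (W + 4)/(W - 1) = (4 + W)/(-1 + W))
b(B(6), 1)*((6*(-6))*y(X)) = ((4 - 1)/(-1 - 1))*((6*(-6))*(-⅕/2)) = (3/(-2))*(-(-36)/(5*2)) = (-½*3)*(-36*(-⅒)) = -3/2*18/5 = -27/5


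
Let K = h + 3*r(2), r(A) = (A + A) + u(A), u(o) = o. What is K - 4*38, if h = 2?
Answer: -132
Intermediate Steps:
r(A) = 3*A (r(A) = (A + A) + A = 2*A + A = 3*A)
K = 20 (K = 2 + 3*(3*2) = 2 + 3*6 = 2 + 18 = 20)
K - 4*38 = 20 - 4*38 = 20 - 152 = -132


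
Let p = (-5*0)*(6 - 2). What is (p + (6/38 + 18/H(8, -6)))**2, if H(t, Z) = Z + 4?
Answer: 28224/361 ≈ 78.183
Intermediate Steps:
H(t, Z) = 4 + Z
p = 0 (p = 0*4 = 0)
(p + (6/38 + 18/H(8, -6)))**2 = (0 + (6/38 + 18/(4 - 6)))**2 = (0 + (6*(1/38) + 18/(-2)))**2 = (0 + (3/19 + 18*(-1/2)))**2 = (0 + (3/19 - 9))**2 = (0 - 168/19)**2 = (-168/19)**2 = 28224/361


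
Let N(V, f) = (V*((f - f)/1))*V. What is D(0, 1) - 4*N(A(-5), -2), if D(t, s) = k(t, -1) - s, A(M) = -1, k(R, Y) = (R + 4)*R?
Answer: -1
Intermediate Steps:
k(R, Y) = R*(4 + R) (k(R, Y) = (4 + R)*R = R*(4 + R))
N(V, f) = 0 (N(V, f) = (V*(0*1))*V = (V*0)*V = 0*V = 0)
D(t, s) = -s + t*(4 + t) (D(t, s) = t*(4 + t) - s = -s + t*(4 + t))
D(0, 1) - 4*N(A(-5), -2) = (-1*1 + 0*(4 + 0)) - 4*0 = (-1 + 0*4) + 0 = (-1 + 0) + 0 = -1 + 0 = -1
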